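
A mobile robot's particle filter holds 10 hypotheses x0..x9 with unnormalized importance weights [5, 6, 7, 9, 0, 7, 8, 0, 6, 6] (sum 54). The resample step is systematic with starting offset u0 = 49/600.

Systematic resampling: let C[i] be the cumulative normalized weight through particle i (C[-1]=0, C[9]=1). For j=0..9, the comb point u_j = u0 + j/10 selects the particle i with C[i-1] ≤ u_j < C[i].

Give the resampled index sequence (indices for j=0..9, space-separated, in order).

0 1 2 3 3 5 6 8 8 9

C = [5/54, 11/54, 1/3, 1/2, 1/2, 17/27, 7/9, 7/9, 8/9, 1]
j=0: u_0=49/600 ∈ [0, 5/54) → index 0
j=1: u_1=109/600 ∈ [5/54, 11/54) → index 1
j=2: u_2=169/600 ∈ [11/54, 1/3) → index 2
j=3: u_3=229/600 ∈ [1/3, 1/2) → index 3
j=4: u_4=289/600 ∈ [1/3, 1/2) → index 3
j=5: u_5=349/600 ∈ [1/2, 17/27) → index 5
j=6: u_6=409/600 ∈ [17/27, 7/9) → index 6
j=7: u_7=469/600 ∈ [7/9, 8/9) → index 8
j=8: u_8=529/600 ∈ [7/9, 8/9) → index 8
j=9: u_9=589/600 ∈ [8/9, 1) → index 9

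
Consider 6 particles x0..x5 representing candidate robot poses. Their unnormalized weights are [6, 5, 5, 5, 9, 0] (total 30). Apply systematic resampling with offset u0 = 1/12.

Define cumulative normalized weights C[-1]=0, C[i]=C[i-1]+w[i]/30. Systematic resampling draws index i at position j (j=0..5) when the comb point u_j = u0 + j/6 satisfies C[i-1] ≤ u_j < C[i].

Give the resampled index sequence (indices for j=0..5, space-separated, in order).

C = [1/5, 11/30, 8/15, 7/10, 1, 1]
j=0: u_0=1/12 ∈ [0, 1/5) → index 0
j=1: u_1=1/4 ∈ [1/5, 11/30) → index 1
j=2: u_2=5/12 ∈ [11/30, 8/15) → index 2
j=3: u_3=7/12 ∈ [8/15, 7/10) → index 3
j=4: u_4=3/4 ∈ [7/10, 1) → index 4
j=5: u_5=11/12 ∈ [7/10, 1) → index 4

0 1 2 3 4 4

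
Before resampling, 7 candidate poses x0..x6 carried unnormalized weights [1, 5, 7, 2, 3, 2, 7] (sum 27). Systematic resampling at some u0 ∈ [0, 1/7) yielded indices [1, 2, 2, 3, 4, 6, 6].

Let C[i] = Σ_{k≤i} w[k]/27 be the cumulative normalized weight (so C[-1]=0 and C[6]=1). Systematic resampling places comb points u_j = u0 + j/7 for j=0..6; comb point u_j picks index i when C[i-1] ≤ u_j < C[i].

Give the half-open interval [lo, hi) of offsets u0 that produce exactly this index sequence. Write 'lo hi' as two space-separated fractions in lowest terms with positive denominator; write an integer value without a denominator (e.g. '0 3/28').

5/63 2/21

C = [1/27, 2/9, 13/27, 5/9, 2/3, 20/27, 1]
j=0 picked index 1: u0 ∈ [1/27, 2/9)
j=1 picked index 2: u0 ∈ [5/63, 64/189)
j=2 picked index 2: u0 ∈ [-4/63, 37/189)
j=3 picked index 3: u0 ∈ [10/189, 8/63)
j=4 picked index 4: u0 ∈ [-1/63, 2/21)
j=5 picked index 6: u0 ∈ [5/189, 2/7)
j=6 picked index 6: u0 ∈ [-22/189, 1/7)
intersection: [5/63, 2/21)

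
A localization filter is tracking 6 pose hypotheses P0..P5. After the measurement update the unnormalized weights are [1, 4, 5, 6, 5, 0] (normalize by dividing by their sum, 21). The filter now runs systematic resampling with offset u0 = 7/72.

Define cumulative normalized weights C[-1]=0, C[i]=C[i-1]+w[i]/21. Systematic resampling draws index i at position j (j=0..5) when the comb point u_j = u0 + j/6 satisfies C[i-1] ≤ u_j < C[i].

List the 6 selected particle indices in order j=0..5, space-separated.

C = [1/21, 5/21, 10/21, 16/21, 1, 1]
j=0: u_0=7/72 ∈ [1/21, 5/21) → index 1
j=1: u_1=19/72 ∈ [5/21, 10/21) → index 2
j=2: u_2=31/72 ∈ [5/21, 10/21) → index 2
j=3: u_3=43/72 ∈ [10/21, 16/21) → index 3
j=4: u_4=55/72 ∈ [16/21, 1) → index 4
j=5: u_5=67/72 ∈ [16/21, 1) → index 4

1 2 2 3 4 4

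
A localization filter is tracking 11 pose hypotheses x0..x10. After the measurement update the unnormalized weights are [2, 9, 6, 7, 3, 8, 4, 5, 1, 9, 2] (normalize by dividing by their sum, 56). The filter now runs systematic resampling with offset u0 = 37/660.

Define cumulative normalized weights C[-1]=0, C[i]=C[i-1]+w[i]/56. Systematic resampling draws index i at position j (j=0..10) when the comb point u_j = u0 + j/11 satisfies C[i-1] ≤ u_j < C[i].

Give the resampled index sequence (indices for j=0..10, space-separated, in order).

1 1 2 3 3 5 5 6 7 9 10

C = [1/28, 11/56, 17/56, 3/7, 27/56, 5/8, 39/56, 11/14, 45/56, 27/28, 1]
j=0: u_0=37/660 ∈ [1/28, 11/56) → index 1
j=1: u_1=97/660 ∈ [1/28, 11/56) → index 1
j=2: u_2=157/660 ∈ [11/56, 17/56) → index 2
j=3: u_3=217/660 ∈ [17/56, 3/7) → index 3
j=4: u_4=277/660 ∈ [17/56, 3/7) → index 3
j=5: u_5=337/660 ∈ [27/56, 5/8) → index 5
j=6: u_6=397/660 ∈ [27/56, 5/8) → index 5
j=7: u_7=457/660 ∈ [5/8, 39/56) → index 6
j=8: u_8=47/60 ∈ [39/56, 11/14) → index 7
j=9: u_9=577/660 ∈ [45/56, 27/28) → index 9
j=10: u_10=637/660 ∈ [27/28, 1) → index 10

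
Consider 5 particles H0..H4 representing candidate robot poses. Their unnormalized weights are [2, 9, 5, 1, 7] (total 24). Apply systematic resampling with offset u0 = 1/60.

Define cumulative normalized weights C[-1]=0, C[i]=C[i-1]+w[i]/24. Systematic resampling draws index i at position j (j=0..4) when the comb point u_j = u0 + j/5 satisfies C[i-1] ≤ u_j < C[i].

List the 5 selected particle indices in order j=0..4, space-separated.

0 1 1 2 4

C = [1/12, 11/24, 2/3, 17/24, 1]
j=0: u_0=1/60 ∈ [0, 1/12) → index 0
j=1: u_1=13/60 ∈ [1/12, 11/24) → index 1
j=2: u_2=5/12 ∈ [1/12, 11/24) → index 1
j=3: u_3=37/60 ∈ [11/24, 2/3) → index 2
j=4: u_4=49/60 ∈ [17/24, 1) → index 4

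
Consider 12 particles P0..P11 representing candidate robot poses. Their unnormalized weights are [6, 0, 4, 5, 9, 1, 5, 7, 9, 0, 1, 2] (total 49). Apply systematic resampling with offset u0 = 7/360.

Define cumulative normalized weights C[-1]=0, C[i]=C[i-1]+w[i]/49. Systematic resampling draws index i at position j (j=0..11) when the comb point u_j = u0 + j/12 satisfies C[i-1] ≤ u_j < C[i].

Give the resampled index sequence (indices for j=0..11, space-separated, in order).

C = [6/49, 6/49, 10/49, 15/49, 24/49, 25/49, 30/49, 37/49, 46/49, 46/49, 47/49, 1]
j=0: u_0=7/360 ∈ [0, 6/49) → index 0
j=1: u_1=37/360 ∈ [0, 6/49) → index 0
j=2: u_2=67/360 ∈ [6/49, 10/49) → index 2
j=3: u_3=97/360 ∈ [10/49, 15/49) → index 3
j=4: u_4=127/360 ∈ [15/49, 24/49) → index 4
j=5: u_5=157/360 ∈ [15/49, 24/49) → index 4
j=6: u_6=187/360 ∈ [25/49, 30/49) → index 6
j=7: u_7=217/360 ∈ [25/49, 30/49) → index 6
j=8: u_8=247/360 ∈ [30/49, 37/49) → index 7
j=9: u_9=277/360 ∈ [37/49, 46/49) → index 8
j=10: u_10=307/360 ∈ [37/49, 46/49) → index 8
j=11: u_11=337/360 ∈ [37/49, 46/49) → index 8

0 0 2 3 4 4 6 6 7 8 8 8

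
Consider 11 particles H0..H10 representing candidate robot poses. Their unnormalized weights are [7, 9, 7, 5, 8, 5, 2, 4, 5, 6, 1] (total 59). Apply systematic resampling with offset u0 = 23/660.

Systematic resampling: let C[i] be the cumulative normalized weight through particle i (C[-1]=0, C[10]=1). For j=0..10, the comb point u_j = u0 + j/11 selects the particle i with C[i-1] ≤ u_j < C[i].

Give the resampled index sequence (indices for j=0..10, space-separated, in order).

0 1 1 2 3 4 4 5 7 8 9

C = [7/59, 16/59, 23/59, 28/59, 36/59, 41/59, 43/59, 47/59, 52/59, 58/59, 1]
j=0: u_0=23/660 ∈ [0, 7/59) → index 0
j=1: u_1=83/660 ∈ [7/59, 16/59) → index 1
j=2: u_2=13/60 ∈ [7/59, 16/59) → index 1
j=3: u_3=203/660 ∈ [16/59, 23/59) → index 2
j=4: u_4=263/660 ∈ [23/59, 28/59) → index 3
j=5: u_5=323/660 ∈ [28/59, 36/59) → index 4
j=6: u_6=383/660 ∈ [28/59, 36/59) → index 4
j=7: u_7=443/660 ∈ [36/59, 41/59) → index 5
j=8: u_8=503/660 ∈ [43/59, 47/59) → index 7
j=9: u_9=563/660 ∈ [47/59, 52/59) → index 8
j=10: u_10=623/660 ∈ [52/59, 58/59) → index 9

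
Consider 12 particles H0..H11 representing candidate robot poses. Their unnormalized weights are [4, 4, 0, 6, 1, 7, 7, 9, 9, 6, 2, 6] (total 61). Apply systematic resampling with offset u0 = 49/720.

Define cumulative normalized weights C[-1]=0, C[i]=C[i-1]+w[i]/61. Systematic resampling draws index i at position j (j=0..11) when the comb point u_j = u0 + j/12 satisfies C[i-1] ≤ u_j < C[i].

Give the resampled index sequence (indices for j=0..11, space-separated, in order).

C = [4/61, 8/61, 8/61, 14/61, 15/61, 22/61, 29/61, 38/61, 47/61, 53/61, 55/61, 1]
j=0: u_0=49/720 ∈ [4/61, 8/61) → index 1
j=1: u_1=109/720 ∈ [8/61, 14/61) → index 3
j=2: u_2=169/720 ∈ [14/61, 15/61) → index 4
j=3: u_3=229/720 ∈ [15/61, 22/61) → index 5
j=4: u_4=289/720 ∈ [22/61, 29/61) → index 6
j=5: u_5=349/720 ∈ [29/61, 38/61) → index 7
j=6: u_6=409/720 ∈ [29/61, 38/61) → index 7
j=7: u_7=469/720 ∈ [38/61, 47/61) → index 8
j=8: u_8=529/720 ∈ [38/61, 47/61) → index 8
j=9: u_9=589/720 ∈ [47/61, 53/61) → index 9
j=10: u_10=649/720 ∈ [53/61, 55/61) → index 10
j=11: u_11=709/720 ∈ [55/61, 1) → index 11

1 3 4 5 6 7 7 8 8 9 10 11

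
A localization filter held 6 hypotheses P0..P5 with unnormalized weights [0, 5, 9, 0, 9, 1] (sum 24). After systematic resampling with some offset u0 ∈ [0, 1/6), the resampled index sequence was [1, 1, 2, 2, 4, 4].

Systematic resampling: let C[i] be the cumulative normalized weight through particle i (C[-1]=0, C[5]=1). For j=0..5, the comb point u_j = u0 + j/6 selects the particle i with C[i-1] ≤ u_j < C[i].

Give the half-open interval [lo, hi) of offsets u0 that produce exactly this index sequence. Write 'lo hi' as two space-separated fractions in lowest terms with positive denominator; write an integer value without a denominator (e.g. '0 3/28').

0 1/24

C = [0, 5/24, 7/12, 7/12, 23/24, 1]
j=0 picked index 1: u0 ∈ [0, 5/24)
j=1 picked index 1: u0 ∈ [-1/6, 1/24)
j=2 picked index 2: u0 ∈ [-1/8, 1/4)
j=3 picked index 2: u0 ∈ [-7/24, 1/12)
j=4 picked index 4: u0 ∈ [-1/12, 7/24)
j=5 picked index 4: u0 ∈ [-1/4, 1/8)
intersection: [0, 1/24)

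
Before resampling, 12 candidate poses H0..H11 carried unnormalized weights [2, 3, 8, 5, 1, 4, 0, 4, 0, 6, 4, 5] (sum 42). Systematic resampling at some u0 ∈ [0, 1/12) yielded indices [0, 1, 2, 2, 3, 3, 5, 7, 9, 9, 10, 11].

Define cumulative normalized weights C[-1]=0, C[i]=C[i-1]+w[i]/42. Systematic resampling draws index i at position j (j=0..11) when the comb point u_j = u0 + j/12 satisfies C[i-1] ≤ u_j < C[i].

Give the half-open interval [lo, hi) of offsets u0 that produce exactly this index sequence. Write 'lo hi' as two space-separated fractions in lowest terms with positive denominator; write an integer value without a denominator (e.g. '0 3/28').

0 1/84

C = [1/21, 5/42, 13/42, 3/7, 19/42, 23/42, 23/42, 9/14, 9/14, 11/14, 37/42, 1]
j=0 picked index 0: u0 ∈ [0, 1/21)
j=1 picked index 1: u0 ∈ [-1/28, 1/28)
j=2 picked index 2: u0 ∈ [-1/21, 1/7)
j=3 picked index 2: u0 ∈ [-11/84, 5/84)
j=4 picked index 3: u0 ∈ [-1/42, 2/21)
j=5 picked index 3: u0 ∈ [-3/28, 1/84)
j=6 picked index 5: u0 ∈ [-1/21, 1/21)
j=7 picked index 7: u0 ∈ [-1/28, 5/84)
j=8 picked index 9: u0 ∈ [-1/42, 5/42)
j=9 picked index 9: u0 ∈ [-3/28, 1/28)
j=10 picked index 10: u0 ∈ [-1/21, 1/21)
j=11 picked index 11: u0 ∈ [-1/28, 1/12)
intersection: [0, 1/84)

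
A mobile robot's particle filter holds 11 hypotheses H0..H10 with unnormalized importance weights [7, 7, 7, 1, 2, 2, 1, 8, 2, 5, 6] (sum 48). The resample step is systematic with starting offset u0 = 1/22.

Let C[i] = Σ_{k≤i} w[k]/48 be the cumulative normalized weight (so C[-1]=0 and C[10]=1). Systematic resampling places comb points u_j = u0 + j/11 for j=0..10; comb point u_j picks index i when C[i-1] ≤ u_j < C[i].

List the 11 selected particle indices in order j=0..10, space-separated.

C = [7/48, 7/24, 7/16, 11/24, 1/2, 13/24, 9/16, 35/48, 37/48, 7/8, 1]
j=0: u_0=1/22 ∈ [0, 7/48) → index 0
j=1: u_1=3/22 ∈ [0, 7/48) → index 0
j=2: u_2=5/22 ∈ [7/48, 7/24) → index 1
j=3: u_3=7/22 ∈ [7/24, 7/16) → index 2
j=4: u_4=9/22 ∈ [7/24, 7/16) → index 2
j=5: u_5=1/2 ∈ [1/2, 13/24) → index 5
j=6: u_6=13/22 ∈ [9/16, 35/48) → index 7
j=7: u_7=15/22 ∈ [9/16, 35/48) → index 7
j=8: u_8=17/22 ∈ [37/48, 7/8) → index 9
j=9: u_9=19/22 ∈ [37/48, 7/8) → index 9
j=10: u_10=21/22 ∈ [7/8, 1) → index 10

0 0 1 2 2 5 7 7 9 9 10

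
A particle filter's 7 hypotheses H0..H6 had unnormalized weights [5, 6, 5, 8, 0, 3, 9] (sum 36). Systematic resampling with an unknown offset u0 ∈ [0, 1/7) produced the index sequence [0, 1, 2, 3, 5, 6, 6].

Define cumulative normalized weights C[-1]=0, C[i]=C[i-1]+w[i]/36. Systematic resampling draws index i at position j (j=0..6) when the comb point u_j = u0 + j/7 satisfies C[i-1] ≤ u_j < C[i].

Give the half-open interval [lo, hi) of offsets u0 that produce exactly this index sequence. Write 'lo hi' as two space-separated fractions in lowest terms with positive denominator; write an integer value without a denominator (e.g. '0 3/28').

2/21 5/36

C = [5/36, 11/36, 4/9, 2/3, 2/3, 3/4, 1]
j=0 picked index 0: u0 ∈ [0, 5/36)
j=1 picked index 1: u0 ∈ [-1/252, 41/252)
j=2 picked index 2: u0 ∈ [5/252, 10/63)
j=3 picked index 3: u0 ∈ [1/63, 5/21)
j=4 picked index 5: u0 ∈ [2/21, 5/28)
j=5 picked index 6: u0 ∈ [1/28, 2/7)
j=6 picked index 6: u0 ∈ [-3/28, 1/7)
intersection: [2/21, 5/36)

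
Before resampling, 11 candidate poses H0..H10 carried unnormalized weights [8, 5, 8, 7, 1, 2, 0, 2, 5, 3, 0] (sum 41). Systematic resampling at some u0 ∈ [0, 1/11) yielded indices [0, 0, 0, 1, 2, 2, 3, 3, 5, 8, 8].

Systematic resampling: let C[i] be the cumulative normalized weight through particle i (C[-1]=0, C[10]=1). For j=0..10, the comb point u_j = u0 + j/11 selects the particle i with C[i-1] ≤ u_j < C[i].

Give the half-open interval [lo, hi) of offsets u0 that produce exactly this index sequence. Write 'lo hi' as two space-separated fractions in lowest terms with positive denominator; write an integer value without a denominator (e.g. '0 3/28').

C = [8/41, 13/41, 21/41, 28/41, 29/41, 31/41, 31/41, 33/41, 38/41, 1, 1]
j=0 picked index 0: u0 ∈ [0, 8/41)
j=1 picked index 0: u0 ∈ [-1/11, 47/451)
j=2 picked index 0: u0 ∈ [-2/11, 6/451)
j=3 picked index 1: u0 ∈ [-35/451, 20/451)
j=4 picked index 2: u0 ∈ [-21/451, 67/451)
j=5 picked index 2: u0 ∈ [-62/451, 26/451)
j=6 picked index 3: u0 ∈ [-15/451, 62/451)
j=7 picked index 3: u0 ∈ [-56/451, 21/451)
j=8 picked index 5: u0 ∈ [-9/451, 13/451)
j=9 picked index 8: u0 ∈ [-6/451, 49/451)
j=10 picked index 8: u0 ∈ [-47/451, 8/451)
intersection: [0, 6/451)

0 6/451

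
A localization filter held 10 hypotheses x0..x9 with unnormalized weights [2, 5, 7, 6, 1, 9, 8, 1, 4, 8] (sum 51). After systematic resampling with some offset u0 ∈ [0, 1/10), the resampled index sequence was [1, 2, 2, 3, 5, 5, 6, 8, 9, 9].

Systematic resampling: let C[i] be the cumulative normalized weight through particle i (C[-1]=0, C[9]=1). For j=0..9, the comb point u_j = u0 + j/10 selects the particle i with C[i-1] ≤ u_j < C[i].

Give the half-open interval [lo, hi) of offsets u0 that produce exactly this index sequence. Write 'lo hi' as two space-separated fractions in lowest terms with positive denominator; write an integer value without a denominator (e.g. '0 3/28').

C = [2/51, 7/51, 14/51, 20/51, 7/17, 10/17, 38/51, 13/17, 43/51, 1]
j=0 picked index 1: u0 ∈ [2/51, 7/51)
j=1 picked index 2: u0 ∈ [19/510, 89/510)
j=2 picked index 2: u0 ∈ [-16/255, 19/255)
j=3 picked index 3: u0 ∈ [-13/510, 47/510)
j=4 picked index 5: u0 ∈ [1/85, 16/85)
j=5 picked index 5: u0 ∈ [-3/34, 3/34)
j=6 picked index 6: u0 ∈ [-1/85, 37/255)
j=7 picked index 8: u0 ∈ [11/170, 73/510)
j=8 picked index 9: u0 ∈ [11/255, 1/5)
j=9 picked index 9: u0 ∈ [-29/510, 1/10)
intersection: [11/170, 19/255)

11/170 19/255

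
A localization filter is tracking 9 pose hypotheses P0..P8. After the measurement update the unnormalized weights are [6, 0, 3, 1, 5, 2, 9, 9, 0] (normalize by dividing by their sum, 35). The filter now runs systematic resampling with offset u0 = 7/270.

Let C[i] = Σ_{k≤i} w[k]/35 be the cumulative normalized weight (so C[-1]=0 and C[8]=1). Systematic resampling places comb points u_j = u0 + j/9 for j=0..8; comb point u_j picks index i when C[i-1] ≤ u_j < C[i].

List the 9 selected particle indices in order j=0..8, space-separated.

C = [6/35, 6/35, 9/35, 2/7, 3/7, 17/35, 26/35, 1, 1]
j=0: u_0=7/270 ∈ [0, 6/35) → index 0
j=1: u_1=37/270 ∈ [0, 6/35) → index 0
j=2: u_2=67/270 ∈ [6/35, 9/35) → index 2
j=3: u_3=97/270 ∈ [2/7, 3/7) → index 4
j=4: u_4=127/270 ∈ [3/7, 17/35) → index 5
j=5: u_5=157/270 ∈ [17/35, 26/35) → index 6
j=6: u_6=187/270 ∈ [17/35, 26/35) → index 6
j=7: u_7=217/270 ∈ [26/35, 1) → index 7
j=8: u_8=247/270 ∈ [26/35, 1) → index 7

0 0 2 4 5 6 6 7 7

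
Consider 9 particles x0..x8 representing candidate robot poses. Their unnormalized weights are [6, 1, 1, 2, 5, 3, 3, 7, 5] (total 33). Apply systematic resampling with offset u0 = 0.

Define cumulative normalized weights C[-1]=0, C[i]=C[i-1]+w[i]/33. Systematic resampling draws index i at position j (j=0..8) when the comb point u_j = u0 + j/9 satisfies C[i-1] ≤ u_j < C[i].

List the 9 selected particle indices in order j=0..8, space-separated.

0 0 2 4 4 6 7 7 8

C = [2/11, 7/33, 8/33, 10/33, 5/11, 6/11, 7/11, 28/33, 1]
j=0: u_0=0 ∈ [0, 2/11) → index 0
j=1: u_1=1/9 ∈ [0, 2/11) → index 0
j=2: u_2=2/9 ∈ [7/33, 8/33) → index 2
j=3: u_3=1/3 ∈ [10/33, 5/11) → index 4
j=4: u_4=4/9 ∈ [10/33, 5/11) → index 4
j=5: u_5=5/9 ∈ [6/11, 7/11) → index 6
j=6: u_6=2/3 ∈ [7/11, 28/33) → index 7
j=7: u_7=7/9 ∈ [7/11, 28/33) → index 7
j=8: u_8=8/9 ∈ [28/33, 1) → index 8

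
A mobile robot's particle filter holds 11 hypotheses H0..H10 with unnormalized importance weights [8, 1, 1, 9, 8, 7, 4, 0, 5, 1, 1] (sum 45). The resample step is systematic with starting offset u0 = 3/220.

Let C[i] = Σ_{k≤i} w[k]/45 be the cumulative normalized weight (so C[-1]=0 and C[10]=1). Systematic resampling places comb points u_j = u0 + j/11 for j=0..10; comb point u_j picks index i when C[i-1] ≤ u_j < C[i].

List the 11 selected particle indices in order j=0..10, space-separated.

C = [8/45, 1/5, 2/9, 19/45, 3/5, 34/45, 38/45, 38/45, 43/45, 44/45, 1]
j=0: u_0=3/220 ∈ [0, 8/45) → index 0
j=1: u_1=23/220 ∈ [0, 8/45) → index 0
j=2: u_2=43/220 ∈ [8/45, 1/5) → index 1
j=3: u_3=63/220 ∈ [2/9, 19/45) → index 3
j=4: u_4=83/220 ∈ [2/9, 19/45) → index 3
j=5: u_5=103/220 ∈ [19/45, 3/5) → index 4
j=6: u_6=123/220 ∈ [19/45, 3/5) → index 4
j=7: u_7=13/20 ∈ [3/5, 34/45) → index 5
j=8: u_8=163/220 ∈ [3/5, 34/45) → index 5
j=9: u_9=183/220 ∈ [34/45, 38/45) → index 6
j=10: u_10=203/220 ∈ [38/45, 43/45) → index 8

0 0 1 3 3 4 4 5 5 6 8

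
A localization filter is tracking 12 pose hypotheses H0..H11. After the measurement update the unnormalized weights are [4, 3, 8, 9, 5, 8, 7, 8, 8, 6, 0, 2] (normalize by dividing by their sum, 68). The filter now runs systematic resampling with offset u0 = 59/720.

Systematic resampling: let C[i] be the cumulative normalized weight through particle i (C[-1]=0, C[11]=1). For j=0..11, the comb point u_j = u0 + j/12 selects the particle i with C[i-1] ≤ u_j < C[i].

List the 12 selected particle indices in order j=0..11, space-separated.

C = [1/17, 7/68, 15/68, 6/17, 29/68, 37/68, 11/17, 13/17, 15/17, 33/34, 33/34, 1]
j=0: u_0=59/720 ∈ [1/17, 7/68) → index 1
j=1: u_1=119/720 ∈ [7/68, 15/68) → index 2
j=2: u_2=179/720 ∈ [15/68, 6/17) → index 3
j=3: u_3=239/720 ∈ [15/68, 6/17) → index 3
j=4: u_4=299/720 ∈ [6/17, 29/68) → index 4
j=5: u_5=359/720 ∈ [29/68, 37/68) → index 5
j=6: u_6=419/720 ∈ [37/68, 11/17) → index 6
j=7: u_7=479/720 ∈ [11/17, 13/17) → index 7
j=8: u_8=539/720 ∈ [11/17, 13/17) → index 7
j=9: u_9=599/720 ∈ [13/17, 15/17) → index 8
j=10: u_10=659/720 ∈ [15/17, 33/34) → index 9
j=11: u_11=719/720 ∈ [33/34, 1) → index 11

1 2 3 3 4 5 6 7 7 8 9 11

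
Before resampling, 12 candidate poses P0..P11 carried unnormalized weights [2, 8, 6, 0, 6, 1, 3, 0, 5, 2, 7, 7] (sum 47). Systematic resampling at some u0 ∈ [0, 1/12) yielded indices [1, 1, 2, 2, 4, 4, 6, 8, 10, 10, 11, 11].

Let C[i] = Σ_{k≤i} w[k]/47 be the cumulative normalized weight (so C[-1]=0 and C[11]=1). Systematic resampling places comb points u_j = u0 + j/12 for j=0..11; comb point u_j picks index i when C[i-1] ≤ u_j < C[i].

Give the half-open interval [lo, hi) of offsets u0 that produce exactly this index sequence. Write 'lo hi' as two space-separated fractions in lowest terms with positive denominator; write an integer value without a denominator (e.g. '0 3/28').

13/282 29/564

C = [2/47, 10/47, 16/47, 16/47, 22/47, 23/47, 26/47, 26/47, 31/47, 33/47, 40/47, 1]
j=0 picked index 1: u0 ∈ [2/47, 10/47)
j=1 picked index 1: u0 ∈ [-23/564, 73/564)
j=2 picked index 2: u0 ∈ [13/282, 49/282)
j=3 picked index 2: u0 ∈ [-7/188, 17/188)
j=4 picked index 4: u0 ∈ [1/141, 19/141)
j=5 picked index 4: u0 ∈ [-43/564, 29/564)
j=6 picked index 6: u0 ∈ [-1/94, 5/94)
j=7 picked index 8: u0 ∈ [-17/564, 43/564)
j=8 picked index 10: u0 ∈ [5/141, 26/141)
j=9 picked index 10: u0 ∈ [-9/188, 19/188)
j=10 picked index 11: u0 ∈ [5/282, 1/6)
j=11 picked index 11: u0 ∈ [-37/564, 1/12)
intersection: [13/282, 29/564)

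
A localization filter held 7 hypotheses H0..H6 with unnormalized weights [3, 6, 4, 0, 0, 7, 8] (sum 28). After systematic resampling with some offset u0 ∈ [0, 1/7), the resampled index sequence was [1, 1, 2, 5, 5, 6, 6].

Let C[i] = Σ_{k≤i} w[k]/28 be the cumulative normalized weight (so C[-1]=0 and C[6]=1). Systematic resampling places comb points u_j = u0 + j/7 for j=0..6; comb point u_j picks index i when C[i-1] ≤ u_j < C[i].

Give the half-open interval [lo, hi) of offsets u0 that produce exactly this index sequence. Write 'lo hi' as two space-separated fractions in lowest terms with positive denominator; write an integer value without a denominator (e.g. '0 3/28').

3/28 1/7

C = [3/28, 9/28, 13/28, 13/28, 13/28, 5/7, 1]
j=0 picked index 1: u0 ∈ [3/28, 9/28)
j=1 picked index 1: u0 ∈ [-1/28, 5/28)
j=2 picked index 2: u0 ∈ [1/28, 5/28)
j=3 picked index 5: u0 ∈ [1/28, 2/7)
j=4 picked index 5: u0 ∈ [-3/28, 1/7)
j=5 picked index 6: u0 ∈ [0, 2/7)
j=6 picked index 6: u0 ∈ [-1/7, 1/7)
intersection: [3/28, 1/7)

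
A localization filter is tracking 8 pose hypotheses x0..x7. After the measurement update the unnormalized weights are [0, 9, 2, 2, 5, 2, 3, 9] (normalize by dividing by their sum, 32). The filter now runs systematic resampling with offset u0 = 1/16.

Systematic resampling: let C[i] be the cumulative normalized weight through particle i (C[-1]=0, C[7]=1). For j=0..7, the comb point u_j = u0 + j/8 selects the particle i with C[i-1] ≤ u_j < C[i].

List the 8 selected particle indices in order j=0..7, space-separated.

C = [0, 9/32, 11/32, 13/32, 9/16, 5/8, 23/32, 1]
j=0: u_0=1/16 ∈ [0, 9/32) → index 1
j=1: u_1=3/16 ∈ [0, 9/32) → index 1
j=2: u_2=5/16 ∈ [9/32, 11/32) → index 2
j=3: u_3=7/16 ∈ [13/32, 9/16) → index 4
j=4: u_4=9/16 ∈ [9/16, 5/8) → index 5
j=5: u_5=11/16 ∈ [5/8, 23/32) → index 6
j=6: u_6=13/16 ∈ [23/32, 1) → index 7
j=7: u_7=15/16 ∈ [23/32, 1) → index 7

1 1 2 4 5 6 7 7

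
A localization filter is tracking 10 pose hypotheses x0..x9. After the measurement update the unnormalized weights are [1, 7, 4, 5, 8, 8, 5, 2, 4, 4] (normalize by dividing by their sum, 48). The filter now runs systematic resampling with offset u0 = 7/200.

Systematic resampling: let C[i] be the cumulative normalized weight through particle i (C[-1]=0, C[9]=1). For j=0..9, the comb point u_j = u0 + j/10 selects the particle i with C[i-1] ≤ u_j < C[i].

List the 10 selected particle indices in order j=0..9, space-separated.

C = [1/48, 1/6, 1/4, 17/48, 25/48, 11/16, 19/24, 5/6, 11/12, 1]
j=0: u_0=7/200 ∈ [1/48, 1/6) → index 1
j=1: u_1=27/200 ∈ [1/48, 1/6) → index 1
j=2: u_2=47/200 ∈ [1/6, 1/4) → index 2
j=3: u_3=67/200 ∈ [1/4, 17/48) → index 3
j=4: u_4=87/200 ∈ [17/48, 25/48) → index 4
j=5: u_5=107/200 ∈ [25/48, 11/16) → index 5
j=6: u_6=127/200 ∈ [25/48, 11/16) → index 5
j=7: u_7=147/200 ∈ [11/16, 19/24) → index 6
j=8: u_8=167/200 ∈ [5/6, 11/12) → index 8
j=9: u_9=187/200 ∈ [11/12, 1) → index 9

1 1 2 3 4 5 5 6 8 9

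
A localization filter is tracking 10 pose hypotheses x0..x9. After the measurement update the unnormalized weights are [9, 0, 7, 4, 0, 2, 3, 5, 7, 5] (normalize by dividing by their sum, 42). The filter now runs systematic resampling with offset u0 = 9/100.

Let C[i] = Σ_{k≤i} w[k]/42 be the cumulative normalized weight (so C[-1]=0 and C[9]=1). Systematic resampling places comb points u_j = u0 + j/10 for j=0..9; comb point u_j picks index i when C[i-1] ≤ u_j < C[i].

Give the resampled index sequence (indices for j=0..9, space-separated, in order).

0 0 2 3 5 6 7 8 9 9

C = [3/14, 3/14, 8/21, 10/21, 10/21, 11/21, 25/42, 5/7, 37/42, 1]
j=0: u_0=9/100 ∈ [0, 3/14) → index 0
j=1: u_1=19/100 ∈ [0, 3/14) → index 0
j=2: u_2=29/100 ∈ [3/14, 8/21) → index 2
j=3: u_3=39/100 ∈ [8/21, 10/21) → index 3
j=4: u_4=49/100 ∈ [10/21, 11/21) → index 5
j=5: u_5=59/100 ∈ [11/21, 25/42) → index 6
j=6: u_6=69/100 ∈ [25/42, 5/7) → index 7
j=7: u_7=79/100 ∈ [5/7, 37/42) → index 8
j=8: u_8=89/100 ∈ [37/42, 1) → index 9
j=9: u_9=99/100 ∈ [37/42, 1) → index 9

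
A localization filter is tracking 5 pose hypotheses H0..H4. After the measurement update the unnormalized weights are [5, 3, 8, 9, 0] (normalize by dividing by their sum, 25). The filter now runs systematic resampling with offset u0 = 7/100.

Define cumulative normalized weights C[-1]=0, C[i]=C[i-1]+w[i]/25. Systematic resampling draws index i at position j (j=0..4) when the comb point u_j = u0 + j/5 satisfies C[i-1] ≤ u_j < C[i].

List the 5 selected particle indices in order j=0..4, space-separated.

C = [1/5, 8/25, 16/25, 1, 1]
j=0: u_0=7/100 ∈ [0, 1/5) → index 0
j=1: u_1=27/100 ∈ [1/5, 8/25) → index 1
j=2: u_2=47/100 ∈ [8/25, 16/25) → index 2
j=3: u_3=67/100 ∈ [16/25, 1) → index 3
j=4: u_4=87/100 ∈ [16/25, 1) → index 3

0 1 2 3 3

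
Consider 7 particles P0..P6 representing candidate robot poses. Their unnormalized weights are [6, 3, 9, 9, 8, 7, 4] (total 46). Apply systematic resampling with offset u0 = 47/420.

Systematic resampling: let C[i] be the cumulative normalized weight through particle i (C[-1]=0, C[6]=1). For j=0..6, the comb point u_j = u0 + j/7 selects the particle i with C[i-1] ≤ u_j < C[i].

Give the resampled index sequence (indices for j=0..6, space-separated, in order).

C = [3/23, 9/46, 9/23, 27/46, 35/46, 21/23, 1]
j=0: u_0=47/420 ∈ [0, 3/23) → index 0
j=1: u_1=107/420 ∈ [9/46, 9/23) → index 2
j=2: u_2=167/420 ∈ [9/23, 27/46) → index 3
j=3: u_3=227/420 ∈ [9/23, 27/46) → index 3
j=4: u_4=41/60 ∈ [27/46, 35/46) → index 4
j=5: u_5=347/420 ∈ [35/46, 21/23) → index 5
j=6: u_6=407/420 ∈ [21/23, 1) → index 6

0 2 3 3 4 5 6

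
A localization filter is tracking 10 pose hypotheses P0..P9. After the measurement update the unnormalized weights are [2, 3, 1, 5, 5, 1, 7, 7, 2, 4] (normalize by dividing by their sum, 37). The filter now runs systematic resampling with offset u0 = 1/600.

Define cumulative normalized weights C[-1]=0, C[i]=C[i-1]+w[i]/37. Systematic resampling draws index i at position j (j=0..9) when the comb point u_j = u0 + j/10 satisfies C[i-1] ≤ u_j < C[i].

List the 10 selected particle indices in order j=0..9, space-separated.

C = [2/37, 5/37, 6/37, 11/37, 16/37, 17/37, 24/37, 31/37, 33/37, 1]
j=0: u_0=1/600 ∈ [0, 2/37) → index 0
j=1: u_1=61/600 ∈ [2/37, 5/37) → index 1
j=2: u_2=121/600 ∈ [6/37, 11/37) → index 3
j=3: u_3=181/600 ∈ [11/37, 16/37) → index 4
j=4: u_4=241/600 ∈ [11/37, 16/37) → index 4
j=5: u_5=301/600 ∈ [17/37, 24/37) → index 6
j=6: u_6=361/600 ∈ [17/37, 24/37) → index 6
j=7: u_7=421/600 ∈ [24/37, 31/37) → index 7
j=8: u_8=481/600 ∈ [24/37, 31/37) → index 7
j=9: u_9=541/600 ∈ [33/37, 1) → index 9

0 1 3 4 4 6 6 7 7 9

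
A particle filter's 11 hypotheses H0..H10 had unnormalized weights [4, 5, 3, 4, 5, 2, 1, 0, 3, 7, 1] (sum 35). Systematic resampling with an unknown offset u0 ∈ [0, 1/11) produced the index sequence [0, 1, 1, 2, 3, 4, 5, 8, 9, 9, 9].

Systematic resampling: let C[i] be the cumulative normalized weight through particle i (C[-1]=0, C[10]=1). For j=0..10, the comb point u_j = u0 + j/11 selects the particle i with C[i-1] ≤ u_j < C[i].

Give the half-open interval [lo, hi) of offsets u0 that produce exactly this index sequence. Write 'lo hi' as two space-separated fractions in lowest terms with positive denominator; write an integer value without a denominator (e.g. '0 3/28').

3/55 24/385

C = [4/35, 9/35, 12/35, 16/35, 3/5, 23/35, 24/35, 24/35, 27/35, 34/35, 1]
j=0 picked index 0: u0 ∈ [0, 4/35)
j=1 picked index 1: u0 ∈ [9/385, 64/385)
j=2 picked index 1: u0 ∈ [-26/385, 29/385)
j=3 picked index 2: u0 ∈ [-6/385, 27/385)
j=4 picked index 3: u0 ∈ [-8/385, 36/385)
j=5 picked index 4: u0 ∈ [1/385, 8/55)
j=6 picked index 5: u0 ∈ [3/55, 43/385)
j=7 picked index 8: u0 ∈ [19/385, 52/385)
j=8 picked index 9: u0 ∈ [17/385, 94/385)
j=9 picked index 9: u0 ∈ [-18/385, 59/385)
j=10 picked index 9: u0 ∈ [-53/385, 24/385)
intersection: [3/55, 24/385)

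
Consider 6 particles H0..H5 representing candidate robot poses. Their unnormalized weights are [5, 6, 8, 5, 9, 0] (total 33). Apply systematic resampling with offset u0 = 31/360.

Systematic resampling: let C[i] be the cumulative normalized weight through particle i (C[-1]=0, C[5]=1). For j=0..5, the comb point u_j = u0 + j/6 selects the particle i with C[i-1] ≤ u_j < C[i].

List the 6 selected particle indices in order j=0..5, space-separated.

0 1 2 3 4 4

C = [5/33, 1/3, 19/33, 8/11, 1, 1]
j=0: u_0=31/360 ∈ [0, 5/33) → index 0
j=1: u_1=91/360 ∈ [5/33, 1/3) → index 1
j=2: u_2=151/360 ∈ [1/3, 19/33) → index 2
j=3: u_3=211/360 ∈ [19/33, 8/11) → index 3
j=4: u_4=271/360 ∈ [8/11, 1) → index 4
j=5: u_5=331/360 ∈ [8/11, 1) → index 4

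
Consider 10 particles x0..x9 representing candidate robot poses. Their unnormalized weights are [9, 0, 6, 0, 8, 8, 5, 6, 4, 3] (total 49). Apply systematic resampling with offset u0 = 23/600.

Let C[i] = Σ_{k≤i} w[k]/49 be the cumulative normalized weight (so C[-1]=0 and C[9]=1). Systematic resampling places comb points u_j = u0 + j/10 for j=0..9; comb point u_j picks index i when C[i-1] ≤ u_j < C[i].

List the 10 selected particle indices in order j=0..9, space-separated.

C = [9/49, 9/49, 15/49, 15/49, 23/49, 31/49, 36/49, 6/7, 46/49, 1]
j=0: u_0=23/600 ∈ [0, 9/49) → index 0
j=1: u_1=83/600 ∈ [0, 9/49) → index 0
j=2: u_2=143/600 ∈ [9/49, 15/49) → index 2
j=3: u_3=203/600 ∈ [15/49, 23/49) → index 4
j=4: u_4=263/600 ∈ [15/49, 23/49) → index 4
j=5: u_5=323/600 ∈ [23/49, 31/49) → index 5
j=6: u_6=383/600 ∈ [31/49, 36/49) → index 6
j=7: u_7=443/600 ∈ [36/49, 6/7) → index 7
j=8: u_8=503/600 ∈ [36/49, 6/7) → index 7
j=9: u_9=563/600 ∈ [6/7, 46/49) → index 8

0 0 2 4 4 5 6 7 7 8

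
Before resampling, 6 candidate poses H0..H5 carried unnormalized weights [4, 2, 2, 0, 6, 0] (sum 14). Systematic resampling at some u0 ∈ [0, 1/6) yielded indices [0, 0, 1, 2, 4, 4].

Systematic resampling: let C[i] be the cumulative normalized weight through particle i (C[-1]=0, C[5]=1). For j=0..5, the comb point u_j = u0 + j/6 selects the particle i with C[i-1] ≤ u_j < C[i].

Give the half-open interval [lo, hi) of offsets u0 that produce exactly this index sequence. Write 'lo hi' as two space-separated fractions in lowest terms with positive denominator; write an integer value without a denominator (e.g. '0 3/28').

0 1/14

C = [2/7, 3/7, 4/7, 4/7, 1, 1]
j=0 picked index 0: u0 ∈ [0, 2/7)
j=1 picked index 0: u0 ∈ [-1/6, 5/42)
j=2 picked index 1: u0 ∈ [-1/21, 2/21)
j=3 picked index 2: u0 ∈ [-1/14, 1/14)
j=4 picked index 4: u0 ∈ [-2/21, 1/3)
j=5 picked index 4: u0 ∈ [-11/42, 1/6)
intersection: [0, 1/14)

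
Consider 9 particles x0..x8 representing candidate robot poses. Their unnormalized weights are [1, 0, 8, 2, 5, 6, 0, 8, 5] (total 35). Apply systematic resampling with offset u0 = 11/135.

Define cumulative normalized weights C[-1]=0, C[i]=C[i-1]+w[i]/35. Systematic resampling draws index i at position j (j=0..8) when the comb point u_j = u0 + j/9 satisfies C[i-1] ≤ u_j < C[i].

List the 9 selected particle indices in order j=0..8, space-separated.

2 2 3 4 5 7 7 8 8

C = [1/35, 1/35, 9/35, 11/35, 16/35, 22/35, 22/35, 6/7, 1]
j=0: u_0=11/135 ∈ [1/35, 9/35) → index 2
j=1: u_1=26/135 ∈ [1/35, 9/35) → index 2
j=2: u_2=41/135 ∈ [9/35, 11/35) → index 3
j=3: u_3=56/135 ∈ [11/35, 16/35) → index 4
j=4: u_4=71/135 ∈ [16/35, 22/35) → index 5
j=5: u_5=86/135 ∈ [22/35, 6/7) → index 7
j=6: u_6=101/135 ∈ [22/35, 6/7) → index 7
j=7: u_7=116/135 ∈ [6/7, 1) → index 8
j=8: u_8=131/135 ∈ [6/7, 1) → index 8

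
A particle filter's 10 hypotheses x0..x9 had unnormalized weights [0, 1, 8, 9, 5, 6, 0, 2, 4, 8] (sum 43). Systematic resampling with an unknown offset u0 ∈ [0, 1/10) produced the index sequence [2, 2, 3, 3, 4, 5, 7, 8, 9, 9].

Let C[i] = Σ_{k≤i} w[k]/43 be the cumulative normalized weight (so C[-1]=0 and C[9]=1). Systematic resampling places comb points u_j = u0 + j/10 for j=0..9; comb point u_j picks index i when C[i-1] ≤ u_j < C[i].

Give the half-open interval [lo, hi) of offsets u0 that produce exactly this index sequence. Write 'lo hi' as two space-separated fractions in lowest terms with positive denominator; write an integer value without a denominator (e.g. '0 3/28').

16/215 1/10

C = [0, 1/43, 9/43, 18/43, 23/43, 29/43, 29/43, 31/43, 35/43, 1]
j=0 picked index 2: u0 ∈ [1/43, 9/43)
j=1 picked index 2: u0 ∈ [-33/430, 47/430)
j=2 picked index 3: u0 ∈ [2/215, 47/215)
j=3 picked index 3: u0 ∈ [-39/430, 51/430)
j=4 picked index 4: u0 ∈ [4/215, 29/215)
j=5 picked index 5: u0 ∈ [3/86, 15/86)
j=6 picked index 7: u0 ∈ [16/215, 26/215)
j=7 picked index 8: u0 ∈ [9/430, 49/430)
j=8 picked index 9: u0 ∈ [3/215, 1/5)
j=9 picked index 9: u0 ∈ [-37/430, 1/10)
intersection: [16/215, 1/10)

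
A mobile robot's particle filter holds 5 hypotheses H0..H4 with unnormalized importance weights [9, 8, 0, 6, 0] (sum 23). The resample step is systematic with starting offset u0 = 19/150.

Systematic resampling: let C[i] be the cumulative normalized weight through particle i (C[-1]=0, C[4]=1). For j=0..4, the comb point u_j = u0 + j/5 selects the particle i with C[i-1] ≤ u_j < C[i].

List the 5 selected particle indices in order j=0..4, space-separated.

C = [9/23, 17/23, 17/23, 1, 1]
j=0: u_0=19/150 ∈ [0, 9/23) → index 0
j=1: u_1=49/150 ∈ [0, 9/23) → index 0
j=2: u_2=79/150 ∈ [9/23, 17/23) → index 1
j=3: u_3=109/150 ∈ [9/23, 17/23) → index 1
j=4: u_4=139/150 ∈ [17/23, 1) → index 3

0 0 1 1 3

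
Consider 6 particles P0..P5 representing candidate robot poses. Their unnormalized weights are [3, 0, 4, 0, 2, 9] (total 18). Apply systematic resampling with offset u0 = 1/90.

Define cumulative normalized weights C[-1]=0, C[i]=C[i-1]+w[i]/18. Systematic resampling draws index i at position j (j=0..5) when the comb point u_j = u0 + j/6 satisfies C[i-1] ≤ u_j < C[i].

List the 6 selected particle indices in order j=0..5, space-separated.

0 2 2 5 5 5

C = [1/6, 1/6, 7/18, 7/18, 1/2, 1]
j=0: u_0=1/90 ∈ [0, 1/6) → index 0
j=1: u_1=8/45 ∈ [1/6, 7/18) → index 2
j=2: u_2=31/90 ∈ [1/6, 7/18) → index 2
j=3: u_3=23/45 ∈ [1/2, 1) → index 5
j=4: u_4=61/90 ∈ [1/2, 1) → index 5
j=5: u_5=38/45 ∈ [1/2, 1) → index 5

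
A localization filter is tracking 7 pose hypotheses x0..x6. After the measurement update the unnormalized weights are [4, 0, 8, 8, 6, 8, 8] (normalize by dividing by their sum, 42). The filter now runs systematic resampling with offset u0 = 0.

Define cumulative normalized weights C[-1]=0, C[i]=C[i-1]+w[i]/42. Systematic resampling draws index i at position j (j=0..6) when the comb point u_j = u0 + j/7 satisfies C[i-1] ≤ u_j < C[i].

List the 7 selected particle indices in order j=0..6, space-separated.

C = [2/21, 2/21, 2/7, 10/21, 13/21, 17/21, 1]
j=0: u_0=0 ∈ [0, 2/21) → index 0
j=1: u_1=1/7 ∈ [2/21, 2/7) → index 2
j=2: u_2=2/7 ∈ [2/7, 10/21) → index 3
j=3: u_3=3/7 ∈ [2/7, 10/21) → index 3
j=4: u_4=4/7 ∈ [10/21, 13/21) → index 4
j=5: u_5=5/7 ∈ [13/21, 17/21) → index 5
j=6: u_6=6/7 ∈ [17/21, 1) → index 6

0 2 3 3 4 5 6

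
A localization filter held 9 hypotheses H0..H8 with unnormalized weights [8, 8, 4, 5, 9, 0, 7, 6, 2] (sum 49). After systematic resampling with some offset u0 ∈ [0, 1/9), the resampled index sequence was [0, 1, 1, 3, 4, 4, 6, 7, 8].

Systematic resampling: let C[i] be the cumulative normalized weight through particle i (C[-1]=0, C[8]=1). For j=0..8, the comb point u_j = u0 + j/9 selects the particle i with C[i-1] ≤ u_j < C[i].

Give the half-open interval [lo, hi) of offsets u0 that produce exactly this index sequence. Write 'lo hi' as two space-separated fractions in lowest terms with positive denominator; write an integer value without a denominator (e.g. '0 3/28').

C = [8/49, 16/49, 20/49, 25/49, 34/49, 34/49, 41/49, 47/49, 1]
j=0 picked index 0: u0 ∈ [0, 8/49)
j=1 picked index 1: u0 ∈ [23/441, 95/441)
j=2 picked index 1: u0 ∈ [-26/441, 46/441)
j=3 picked index 3: u0 ∈ [11/147, 26/147)
j=4 picked index 4: u0 ∈ [29/441, 110/441)
j=5 picked index 4: u0 ∈ [-20/441, 61/441)
j=6 picked index 6: u0 ∈ [4/147, 25/147)
j=7 picked index 7: u0 ∈ [26/441, 80/441)
j=8 picked index 8: u0 ∈ [31/441, 1/9)
intersection: [11/147, 46/441)

11/147 46/441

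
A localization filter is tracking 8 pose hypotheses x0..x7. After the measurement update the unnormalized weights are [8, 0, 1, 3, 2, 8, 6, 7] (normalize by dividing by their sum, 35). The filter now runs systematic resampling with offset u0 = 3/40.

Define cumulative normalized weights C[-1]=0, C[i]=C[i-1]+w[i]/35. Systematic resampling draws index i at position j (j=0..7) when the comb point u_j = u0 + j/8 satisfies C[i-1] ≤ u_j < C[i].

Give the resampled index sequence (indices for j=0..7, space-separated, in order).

C = [8/35, 8/35, 9/35, 12/35, 2/5, 22/35, 4/5, 1]
j=0: u_0=3/40 ∈ [0, 8/35) → index 0
j=1: u_1=1/5 ∈ [0, 8/35) → index 0
j=2: u_2=13/40 ∈ [9/35, 12/35) → index 3
j=3: u_3=9/20 ∈ [2/5, 22/35) → index 5
j=4: u_4=23/40 ∈ [2/5, 22/35) → index 5
j=5: u_5=7/10 ∈ [22/35, 4/5) → index 6
j=6: u_6=33/40 ∈ [4/5, 1) → index 7
j=7: u_7=19/20 ∈ [4/5, 1) → index 7

0 0 3 5 5 6 7 7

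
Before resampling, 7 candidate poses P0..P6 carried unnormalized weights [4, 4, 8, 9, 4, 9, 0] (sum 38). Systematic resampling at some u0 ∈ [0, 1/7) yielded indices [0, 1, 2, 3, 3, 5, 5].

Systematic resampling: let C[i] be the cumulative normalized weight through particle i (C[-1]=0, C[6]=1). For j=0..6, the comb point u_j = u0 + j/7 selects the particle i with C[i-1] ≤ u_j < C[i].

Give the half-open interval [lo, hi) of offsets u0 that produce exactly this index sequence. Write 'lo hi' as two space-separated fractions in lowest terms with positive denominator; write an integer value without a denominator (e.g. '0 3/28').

C = [2/19, 4/19, 8/19, 25/38, 29/38, 1, 1]
j=0 picked index 0: u0 ∈ [0, 2/19)
j=1 picked index 1: u0 ∈ [-5/133, 9/133)
j=2 picked index 2: u0 ∈ [-10/133, 18/133)
j=3 picked index 3: u0 ∈ [-1/133, 61/266)
j=4 picked index 3: u0 ∈ [-20/133, 23/266)
j=5 picked index 5: u0 ∈ [13/266, 2/7)
j=6 picked index 5: u0 ∈ [-25/266, 1/7)
intersection: [13/266, 9/133)

13/266 9/133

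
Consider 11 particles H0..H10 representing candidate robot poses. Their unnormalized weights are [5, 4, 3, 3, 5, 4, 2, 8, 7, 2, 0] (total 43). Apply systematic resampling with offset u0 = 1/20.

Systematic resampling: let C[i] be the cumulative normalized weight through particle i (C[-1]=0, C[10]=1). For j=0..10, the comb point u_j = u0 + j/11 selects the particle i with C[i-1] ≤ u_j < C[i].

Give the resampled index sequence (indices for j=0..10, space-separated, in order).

0 1 2 3 4 5 6 7 7 8 9

C = [5/43, 9/43, 12/43, 15/43, 20/43, 24/43, 26/43, 34/43, 41/43, 1, 1]
j=0: u_0=1/20 ∈ [0, 5/43) → index 0
j=1: u_1=31/220 ∈ [5/43, 9/43) → index 1
j=2: u_2=51/220 ∈ [9/43, 12/43) → index 2
j=3: u_3=71/220 ∈ [12/43, 15/43) → index 3
j=4: u_4=91/220 ∈ [15/43, 20/43) → index 4
j=5: u_5=111/220 ∈ [20/43, 24/43) → index 5
j=6: u_6=131/220 ∈ [24/43, 26/43) → index 6
j=7: u_7=151/220 ∈ [26/43, 34/43) → index 7
j=8: u_8=171/220 ∈ [26/43, 34/43) → index 7
j=9: u_9=191/220 ∈ [34/43, 41/43) → index 8
j=10: u_10=211/220 ∈ [41/43, 1) → index 9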